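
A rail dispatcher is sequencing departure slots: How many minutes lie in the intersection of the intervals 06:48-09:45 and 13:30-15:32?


Interval A: [408, 585] minutes from midnight
Interval B: [810, 932] minutes from midnight
Overlap start = max(408, 810) = 810
Overlap end = min(585, 932) = 585
End <= start, so the intervals do not overlap: 0 minutes

0


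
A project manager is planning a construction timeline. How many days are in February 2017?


Month: February
Year: 2017
2017 is not a leap year
February has 28 days
Total: 28 days

28


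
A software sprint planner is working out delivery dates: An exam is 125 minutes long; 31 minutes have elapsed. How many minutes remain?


Total budget: 125 minutes
Time used: 31 minutes
Remaining: 125 - 31 = 94 minutes
Percent used: 24.8%
Percent remaining: 75.2%

94


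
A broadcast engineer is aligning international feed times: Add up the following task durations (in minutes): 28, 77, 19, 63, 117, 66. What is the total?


Durations: 28, 77, 19, 63, 117, 66
Running sum: 28
+ 77 = 105
+ 19 = 124
+ 63 = 187
+ 117 = 304
+ 66 = 370
Total duration: 370 minutes
That is 6 hours and 10 minutes

370


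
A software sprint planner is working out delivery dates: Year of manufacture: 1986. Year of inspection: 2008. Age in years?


Birth year: 1986
Current year: 2008
Age = current year - birth year
Age = 2008 - 1986 = 22

22


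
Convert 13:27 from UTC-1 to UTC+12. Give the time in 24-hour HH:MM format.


Local time: 13:27 at UTC-1 (offset -1h)
Target zone: UTC+12 (offset 12h)
Difference: 12 - (-1) = 13 hours
Calculation: 13 + (13) = 26
Wraparound: (26) mod 24 = 2
Result: 02:27

02:27


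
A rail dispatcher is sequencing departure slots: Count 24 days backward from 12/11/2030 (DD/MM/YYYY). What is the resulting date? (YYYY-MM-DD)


Start: 2030-11-12
Subtracting 24 days
Days already passed in November: 12
After going back through November: 12 more days to subtract
October 2030 has 31 days, need 12
Result: 2030-10-19

2030-10-19


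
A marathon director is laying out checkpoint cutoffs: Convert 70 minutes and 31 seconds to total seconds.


Minutes: 70
Extra seconds: 31
Seconds per minute: 60
Minutes to seconds: 70 x 60 = 4200
Total: 4200 + 31 = 4231

4231


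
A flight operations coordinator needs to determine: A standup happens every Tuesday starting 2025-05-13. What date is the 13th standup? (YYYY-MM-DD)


First occurrence: 2025-05-13 (occurrence 1)
Each occurrence is 7 days after the previous.
Occurrence 13 is 12 weeks after the first.
12 weeks = 84 days
2025-05-13 + 84 days = 2025-08-05

2025-08-05


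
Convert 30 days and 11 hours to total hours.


Days: 30
Extra hours: 11
Hours per day: 24
Days to hours: 30 x 24 = 720
Total: 720 + 11 = 731

731


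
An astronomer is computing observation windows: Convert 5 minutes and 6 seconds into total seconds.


Minutes: 5
Seconds: 6
Convert minutes to seconds: 5 x 60 = 300
Add remaining seconds: 300 + 6 = 306

306


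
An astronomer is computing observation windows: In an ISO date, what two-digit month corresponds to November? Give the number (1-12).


Calendar month order:
10. October
11. November <--
12. December
November is month number 11

11


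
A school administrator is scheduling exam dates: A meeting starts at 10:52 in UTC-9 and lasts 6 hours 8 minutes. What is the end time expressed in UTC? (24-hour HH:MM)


Start: 10:52 in UTC-9
Step 1 - add duration:
  minutes: 52 + 8 = 60 (carry 1h)
  hours: 10 + 6 + 1 = 17
  end in UTC-9: 17:00
Step 2 - convert UTC-9 -> UTC:
  offset difference: 0 - (-9) = 9 hours
  17 + (9) = 26 -> mod 24 = 2
Result: 02:00 in UTC

02:00


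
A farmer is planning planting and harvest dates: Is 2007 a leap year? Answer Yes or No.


Year: 2007
Divisible by 4? 2007 / 4 = 501.75 -> No
Not divisible by 4, so NOT a leap year

No


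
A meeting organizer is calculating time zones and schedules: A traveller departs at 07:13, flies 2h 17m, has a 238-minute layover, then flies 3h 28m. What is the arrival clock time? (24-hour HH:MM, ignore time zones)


Depart: 07:13
Leg 1: +137 min -> 09:30
Layover: +238 min -> 13:28
Leg 2: +208 min -> 16:56
Total travel: 583 minutes = 9h 43m
Arrival: 16:56

16:56


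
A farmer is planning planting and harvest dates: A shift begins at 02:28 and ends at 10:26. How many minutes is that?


Start time: 02:28 = 148 minutes from midnight
End time: 10:26 = 626 minutes from midnight
Difference: 626 - 148 = 478 minutes
That is 7 hours and 58 minutes

478


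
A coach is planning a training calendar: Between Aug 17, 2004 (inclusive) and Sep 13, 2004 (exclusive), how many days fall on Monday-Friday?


Start: 2004-08-17 (Tuesday)
End (exclusive): 2004-09-13 (Monday)
Total calendar days: 27
Full weeks: 27 // 7 = 3 -> 15 weekdays
Remaining 6 days starting on Tuesday:
  Tue(w), Wed(w), Thu(w), Fri(w), Sat(-), Sun(-) -> 4 weekdays
Total business days: 15 + 4 = 19

19


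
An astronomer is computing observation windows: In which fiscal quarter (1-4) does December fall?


Month: December (month 12)
Q1: January-March (months 1-3)
Q2: April-June (months 4-6)
Q3: July-September (months 7-9)
Q4: October-December (months 10-12)
Month 12 falls in Q4

4


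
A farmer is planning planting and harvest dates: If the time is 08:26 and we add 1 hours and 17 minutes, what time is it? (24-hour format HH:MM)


Start time: 08:26
Adding: 1 hours 17 minutes
Minutes: 26 + 17 = 43
Hours: 8 + 1 + 0 = 9
Result: 09:43

09:43


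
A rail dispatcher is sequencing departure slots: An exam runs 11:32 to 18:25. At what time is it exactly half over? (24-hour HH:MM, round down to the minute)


Start time: 11:32 = 692 minutes from midnight
End time: 18:25 = 1105 minutes from midnight
Sum: 692 + 1105 = 1797
Midpoint: 1797 / 2 = 898 minutes
Convert: 898 / 60 = 14 hours, 58 minutes
Result: 14:58

14:58


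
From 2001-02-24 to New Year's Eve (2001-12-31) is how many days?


Start: February 24, 2001
End: December 31, 2001
Days left in February: 4
March: 31
April: 30
May: 31
June: 30
... plus remaining months
Sum of remaining months: 306
Total: 4 + 306 = 310

310


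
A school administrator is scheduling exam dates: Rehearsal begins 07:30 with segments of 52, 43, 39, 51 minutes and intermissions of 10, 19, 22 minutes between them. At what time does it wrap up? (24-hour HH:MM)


Start: 07:30 = 450 min from midnight
  after task 1 (52 min): 08:22
  after break (10 min): 08:32
  after task 2 (43 min): 09:15
  after break (19 min): 09:34
  after task 3 (39 min): 10:13
  after break (22 min): 10:35
  after task 4 (51 min): 11:26
Total elapsed: 236 minutes
End time: 11:26

11:26


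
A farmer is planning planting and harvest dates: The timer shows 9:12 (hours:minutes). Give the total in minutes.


Hours: 9
Minutes: 12
Convert hours to minutes: 9 x 60 = 540
Add remaining minutes: 540 + 12 = 552

552


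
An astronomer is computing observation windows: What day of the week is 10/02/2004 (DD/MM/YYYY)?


Date: 2004-02-10
January 1, 2004 is a Thursday
Day of year: 41
Offset from Jan 1: 40 days
40 mod 7 = 5
Result: Tuesday

Tuesday


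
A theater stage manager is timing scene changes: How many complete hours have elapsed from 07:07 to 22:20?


Start: 07:07
End: 22:20
Hour difference: 22 - 7 = 15 hours
Minute difference: 20 - 7 = 13 minutes
Total minutes: 913
Complete hours: 913 / 60 = 15 (remainder 13)

15


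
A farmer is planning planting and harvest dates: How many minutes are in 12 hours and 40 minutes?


Hours: 12
Extra minutes: 40
Minutes per hour: 60
Hours to minutes: 12 x 60 = 720
Total: 720 + 40 = 760

760


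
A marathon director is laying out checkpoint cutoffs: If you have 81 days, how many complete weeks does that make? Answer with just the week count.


Total days: 81
Days per week: 7
Division: 81 / 7 = 11 remainder 4
Complete weeks: 11
Remaining days: 4

11


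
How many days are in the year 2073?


Year: 2073
Check leap year rules:
Divisible by 4? No
2073 is not a leap year
Days: 365

365


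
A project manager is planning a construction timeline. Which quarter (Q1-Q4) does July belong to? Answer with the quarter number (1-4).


Month: July (month 7)
Q1: January-March (months 1-3)
Q2: April-June (months 4-6)
Q3: July-September (months 7-9)
Q4: October-December (months 10-12)
Month 7 falls in Q3

3


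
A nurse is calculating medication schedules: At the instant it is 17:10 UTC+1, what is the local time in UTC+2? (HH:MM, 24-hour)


Local time: 17:10 at UTC+1 (offset 1h)
Target zone: UTC+2 (offset 2h)
Difference: 2 - (1) = 1 hours
Calculation: 17 + (1) = 18
Result: 18:10

18:10


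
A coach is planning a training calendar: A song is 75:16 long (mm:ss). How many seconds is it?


Minutes: 75
Extra seconds: 16
Seconds per minute: 60
Minutes to seconds: 75 x 60 = 4500
Total: 4500 + 16 = 4516

4516


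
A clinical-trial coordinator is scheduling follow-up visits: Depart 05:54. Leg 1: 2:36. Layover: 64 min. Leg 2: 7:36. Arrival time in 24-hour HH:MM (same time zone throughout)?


Depart: 05:54
Leg 1: +156 min -> 08:30
Layover: +64 min -> 09:34
Leg 2: +456 min -> 17:10
Total travel: 676 minutes = 11h 16m
Arrival: 17:10

17:10


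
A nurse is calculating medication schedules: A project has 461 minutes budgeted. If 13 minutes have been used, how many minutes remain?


Total budget: 461 minutes
Time used: 13 minutes
Remaining: 461 - 13 = 448 minutes
Percent used: 2.8%
Percent remaining: 97.2%

448


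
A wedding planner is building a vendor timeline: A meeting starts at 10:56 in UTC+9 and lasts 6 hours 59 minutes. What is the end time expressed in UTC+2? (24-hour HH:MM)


Start: 10:56 in UTC+9
Step 1 - add duration:
  minutes: 56 + 59 = 115 (carry 1h)
  hours: 10 + 6 + 1 = 17
  end in UTC+9: 17:55
Step 2 - convert UTC+9 -> UTC+2:
  offset difference: 2 - (9) = -7 hours
  17 + (-7) = 10 -> mod 24 = 10
Result: 10:55 in UTC+2

10:55


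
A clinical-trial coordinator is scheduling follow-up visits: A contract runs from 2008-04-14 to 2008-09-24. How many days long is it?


Start date: 2008-04-14
End date: 2008-09-24
Apr 2008: +17 days
May 2008: +31 days
Jun 2008: +30 days
... (3 more months)
Total: 163 days

163


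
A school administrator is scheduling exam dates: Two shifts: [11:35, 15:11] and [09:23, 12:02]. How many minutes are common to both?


Interval A: [695, 911] minutes from midnight
Interval B: [563, 722] minutes from midnight
Overlap start = max(695, 563) = 695
Overlap end = min(911, 722) = 722
Overlap = 722 - 695 = 27 minutes

27


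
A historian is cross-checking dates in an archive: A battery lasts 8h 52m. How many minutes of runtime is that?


Hours: 8
Extra minutes: 52
Minutes per hour: 60
Hours to minutes: 8 x 60 = 480
Total: 480 + 52 = 532

532


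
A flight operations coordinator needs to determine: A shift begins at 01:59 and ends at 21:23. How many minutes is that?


Start time: 01:59 = 119 minutes from midnight
End time: 21:23 = 1283 minutes from midnight
Difference: 1283 - 119 = 1164 minutes
That is 19 hours and 24 minutes

1164


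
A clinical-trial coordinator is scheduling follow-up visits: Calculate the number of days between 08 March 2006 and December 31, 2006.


Start: March 08, 2006
End: December 31, 2006
Days left in March: 23
April: 30
May: 31
June: 30
July: 31
... plus remaining months
Sum of remaining months: 275
Total: 23 + 275 = 298

298


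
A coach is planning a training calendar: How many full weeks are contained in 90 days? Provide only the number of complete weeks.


Total days: 90
Days per week: 7
Division: 90 / 7 = 12 remainder 6
Complete weeks: 12
Remaining days: 6

12


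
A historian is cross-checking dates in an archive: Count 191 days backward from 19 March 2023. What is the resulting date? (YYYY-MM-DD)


Start: 2023-03-19
Subtracting 191 days
Days already passed in March: 19
After going back through March: 172 more days to subtract
February 2023: 28 days, 144 remaining
January 2023: 31 days, 113 remaining
December 2022: 31 days, 82 remaining
November 2022: 30 days, 52 remaining
Result: 2022-09-09

2022-09-09


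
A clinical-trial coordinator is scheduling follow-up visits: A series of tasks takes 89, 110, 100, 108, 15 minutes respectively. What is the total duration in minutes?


Durations: 89, 110, 100, 108, 15
Running sum: 89
+ 110 = 199
+ 100 = 299
+ 108 = 407
+ 15 = 422
Total duration: 422 minutes
That is 7 hours and 2 minutes

422


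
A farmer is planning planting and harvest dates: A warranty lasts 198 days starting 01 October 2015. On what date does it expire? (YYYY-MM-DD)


Start: 2015-10-01
Adding 198 days
Days remaining in October: 30
After October: 168 days still to add
November 2015: 30 days, 138 remaining
December 2015: 31 days, 107 remaining
January 2016: 31 days, 76 remaining
February 2016: 29 days, 47 remaining
Result: 2016-04-16

2016-04-16


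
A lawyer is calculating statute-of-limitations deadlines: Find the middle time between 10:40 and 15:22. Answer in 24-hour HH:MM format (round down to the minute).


Start time: 10:40 = 640 minutes from midnight
End time: 15:22 = 922 minutes from midnight
Sum: 640 + 922 = 1562
Midpoint: 1562 / 2 = 781 minutes
Convert: 781 / 60 = 13 hours, 1 minutes
Result: 13:01

13:01


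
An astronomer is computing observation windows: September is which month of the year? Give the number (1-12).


Calendar month order:
8. August
9. September <--
10. October
September is month number 9

9


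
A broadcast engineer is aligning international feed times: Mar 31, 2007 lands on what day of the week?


Date: 2007-03-31
January 1, 2007 is a Monday
Day of year: 90
Offset from Jan 1: 89 days
89 mod 7 = 5
Result: Saturday

Saturday


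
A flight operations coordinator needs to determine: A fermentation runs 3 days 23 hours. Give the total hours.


Days: 3
Extra hours: 23
Hours per day: 24
Days to hours: 3 x 24 = 72
Total: 72 + 23 = 95

95


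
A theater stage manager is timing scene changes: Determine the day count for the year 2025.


Year: 2025
Check leap year rules:
Divisible by 4? No
2025 is not a leap year
Days: 365

365


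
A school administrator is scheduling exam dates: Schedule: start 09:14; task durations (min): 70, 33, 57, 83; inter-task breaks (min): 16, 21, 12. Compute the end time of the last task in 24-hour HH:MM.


Start: 09:14 = 554 min from midnight
  after task 1 (70 min): 10:24
  after break (16 min): 10:40
  after task 2 (33 min): 11:13
  after break (21 min): 11:34
  after task 3 (57 min): 12:31
  after break (12 min): 12:43
  after task 4 (83 min): 14:06
Total elapsed: 292 minutes
End time: 14:06

14:06


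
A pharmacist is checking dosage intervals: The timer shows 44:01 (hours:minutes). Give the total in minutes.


Hours: 44
Minutes: 1
Convert hours to minutes: 44 x 60 = 2640
Add remaining minutes: 2640 + 1 = 2641

2641


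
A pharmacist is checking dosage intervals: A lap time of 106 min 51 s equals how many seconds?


Minutes: 106
Seconds: 51
Convert minutes to seconds: 106 x 60 = 6360
Add remaining seconds: 6360 + 51 = 6411

6411


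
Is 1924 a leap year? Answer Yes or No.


Year: 1924
Divisible by 4? 1924 / 4 = 481.0 -> Yes
Divisible by 100? 1924 / 100 = 19.24 -> No
Divisible by 4 but not 100, so it IS a leap year

Yes


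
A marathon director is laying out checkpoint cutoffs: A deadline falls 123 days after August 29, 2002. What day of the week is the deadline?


Start: 2002-08-29 (Thursday)
Step 1 - find target date: add 123 days
  2002-08-29 + 123 days = 2002-12-30
Step 2 - day of week:
  123 mod 7 = 4
  Thursday + 4 days -> Monday
Result: Monday (2002-12-30)

Monday


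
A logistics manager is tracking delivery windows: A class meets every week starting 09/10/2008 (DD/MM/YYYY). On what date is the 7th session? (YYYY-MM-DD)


First occurrence: 2008-10-09 (occurrence 1)
Each occurrence is 7 days after the previous.
Occurrence 7 is 6 weeks after the first.
6 weeks = 42 days
2008-10-09 + 42 days = 2008-11-20

2008-11-20


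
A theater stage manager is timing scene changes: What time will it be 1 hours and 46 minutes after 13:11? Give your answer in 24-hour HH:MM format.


Start time: 13:11
Adding: 1 hours 46 minutes
Minutes: 11 + 46 = 57
Hours: 13 + 1 + 0 = 14
Result: 14:57

14:57


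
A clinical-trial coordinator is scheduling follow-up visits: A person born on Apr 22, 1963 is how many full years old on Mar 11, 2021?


Birth: 1963-04-22
Reference: 2021-03-11
Year difference: 2021 - 1963 = 58
Has birthday (04-22) occurred by 03-11? No
Birthday not yet reached this year -> subtract 1
Age in full years: 57

57


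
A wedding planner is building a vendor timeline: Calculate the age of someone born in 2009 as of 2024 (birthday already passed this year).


Birth year: 2009
Current year: 2024
Age = current year - birth year
Age = 2024 - 2009 = 15

15


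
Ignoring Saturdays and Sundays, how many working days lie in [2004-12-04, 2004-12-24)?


Start: 2004-12-04 (Saturday)
End (exclusive): 2004-12-24 (Friday)
Total calendar days: 20
Full weeks: 20 // 7 = 2 -> 10 weekdays
Remaining 6 days starting on Saturday:
  Sat(-), Sun(-), Mon(w), Tue(w), Wed(w), Thu(w) -> 4 weekdays
Total business days: 10 + 4 = 14

14


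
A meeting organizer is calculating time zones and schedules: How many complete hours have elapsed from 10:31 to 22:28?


Start: 10:31
End: 22:28
Hour difference: 22 - 10 = 12 hours
Minute difference: 28 - 31 = -3 minutes
Total minutes: 717
Complete hours: 717 / 60 = 11 (remainder 57)

11


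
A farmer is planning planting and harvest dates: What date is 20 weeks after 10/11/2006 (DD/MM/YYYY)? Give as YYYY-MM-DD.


Start: 2006-11-10
Weeks to add: 20
Convert to days: 20 x 7 = 140 days
Add 140 days to 2006-11-10
Result: 2007-03-30

2007-03-30


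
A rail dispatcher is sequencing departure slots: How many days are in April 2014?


Month: April
Year: 2014
April is a 30-day month
Total: 30 days

30


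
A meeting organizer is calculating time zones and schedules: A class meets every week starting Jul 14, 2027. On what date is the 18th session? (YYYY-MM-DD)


First occurrence: 2027-07-14 (occurrence 1)
Each occurrence is 7 days after the previous.
Occurrence 18 is 17 weeks after the first.
17 weeks = 119 days
2027-07-14 + 119 days = 2027-11-10

2027-11-10


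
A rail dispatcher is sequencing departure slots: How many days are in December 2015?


Month: December
Year: 2015
December is a 31-day month
Total: 31 days

31


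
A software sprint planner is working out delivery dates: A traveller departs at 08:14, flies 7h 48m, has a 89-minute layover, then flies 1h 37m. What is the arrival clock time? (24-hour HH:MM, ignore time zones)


Depart: 08:14
Leg 1: +468 min -> 16:02
Layover: +89 min -> 17:31
Leg 2: +97 min -> 19:08
Total travel: 654 minutes = 10h 54m
Arrival: 19:08

19:08


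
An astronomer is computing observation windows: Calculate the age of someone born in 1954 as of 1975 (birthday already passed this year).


Birth year: 1954
Current year: 1975
Age = current year - birth year
Age = 1975 - 1954 = 21

21


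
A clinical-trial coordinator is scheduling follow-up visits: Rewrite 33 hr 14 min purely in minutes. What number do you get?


Hours: 33
Extra minutes: 14
Minutes per hour: 60
Hours to minutes: 33 x 60 = 1980
Total: 1980 + 14 = 1994

1994


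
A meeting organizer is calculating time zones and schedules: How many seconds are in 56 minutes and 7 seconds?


Minutes: 56
Seconds: 7
Convert minutes to seconds: 56 x 60 = 3360
Add remaining seconds: 3360 + 7 = 3367

3367


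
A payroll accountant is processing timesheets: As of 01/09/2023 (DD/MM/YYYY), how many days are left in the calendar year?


Start: September 01, 2023
End: December 31, 2023
Days left in September: 29
October: 31
November: 30
December: 31
Sum of remaining months: 92
Total: 29 + 92 = 121

121


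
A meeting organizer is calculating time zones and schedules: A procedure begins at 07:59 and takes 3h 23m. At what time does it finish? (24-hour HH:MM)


Start time: 07:59
Adding: 3 hours 23 minutes
Minutes: 59 + 23 = 82
Minute overflow: 82 >= 60, so carry 1 hour, minutes = 22
Hours: 7 + 3 + 1 = 11
Result: 11:22

11:22


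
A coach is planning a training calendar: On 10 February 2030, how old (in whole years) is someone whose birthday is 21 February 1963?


Birth: 1963-02-21
Reference: 2030-02-10
Year difference: 2030 - 1963 = 67
Has birthday (02-21) occurred by 02-10? No
Birthday not yet reached this year -> subtract 1
Age in full years: 66

66


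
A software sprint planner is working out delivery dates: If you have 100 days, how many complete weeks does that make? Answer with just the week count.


Total days: 100
Days per week: 7
Division: 100 / 7 = 14 remainder 2
Complete weeks: 14
Remaining days: 2

14


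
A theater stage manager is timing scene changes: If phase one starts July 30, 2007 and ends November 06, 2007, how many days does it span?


Start date: 2007-07-30
End date: 2007-11-06
Jul 2007: +2 days
Aug 2007: +31 days
Sep 2007: +30 days
Oct 2007: +31 days
Nov 2007: +5 days
Total: 99 days

99


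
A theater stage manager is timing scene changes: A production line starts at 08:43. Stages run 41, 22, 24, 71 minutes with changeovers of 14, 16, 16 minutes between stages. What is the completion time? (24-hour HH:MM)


Start: 08:43 = 523 min from midnight
  after task 1 (41 min): 09:24
  after break (14 min): 09:38
  after task 2 (22 min): 10:00
  after break (16 min): 10:16
  after task 3 (24 min): 10:40
  after break (16 min): 10:56
  after task 4 (71 min): 12:07
Total elapsed: 204 minutes
End time: 12:07

12:07


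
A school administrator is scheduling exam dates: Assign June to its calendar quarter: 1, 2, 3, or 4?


Month: June (month 6)
Q1: January-March (months 1-3)
Q2: April-June (months 4-6)
Q3: July-September (months 7-9)
Q4: October-December (months 10-12)
Month 6 falls in Q2

2


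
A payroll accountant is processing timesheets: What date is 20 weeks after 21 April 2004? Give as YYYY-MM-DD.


Start: 2004-04-21
Weeks to add: 20
Convert to days: 20 x 7 = 140 days
Add 140 days to 2004-04-21
Result: 2004-09-08

2004-09-08


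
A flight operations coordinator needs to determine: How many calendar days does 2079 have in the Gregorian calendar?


Year: 2079
Check leap year rules:
Divisible by 4? No
2079 is not a leap year
Days: 365

365


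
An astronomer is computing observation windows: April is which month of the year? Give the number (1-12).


Calendar month order:
3. March
4. April <--
5. May
April is month number 4

4


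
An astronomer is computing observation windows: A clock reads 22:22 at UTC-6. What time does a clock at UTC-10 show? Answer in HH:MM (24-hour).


Local time: 22:22 at UTC-6 (offset -6h)
Target zone: UTC-10 (offset -10h)
Difference: -10 - (-6) = -4 hours
Calculation: 22 + (-4) = 18
Result: 18:22

18:22


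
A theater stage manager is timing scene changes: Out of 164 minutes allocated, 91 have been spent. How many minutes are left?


Total budget: 164 minutes
Time used: 91 minutes
Remaining: 164 - 91 = 73 minutes
Percent used: 55.5%
Percent remaining: 44.5%

73


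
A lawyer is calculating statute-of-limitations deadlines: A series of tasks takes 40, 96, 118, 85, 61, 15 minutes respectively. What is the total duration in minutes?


Durations: 40, 96, 118, 85, 61, 15
Running sum: 40
+ 96 = 136
+ 118 = 254
+ 85 = 339
+ 61 = 400
+ 15 = 415
Total duration: 415 minutes
That is 6 hours and 55 minutes

415


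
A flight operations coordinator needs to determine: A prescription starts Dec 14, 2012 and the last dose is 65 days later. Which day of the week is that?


Start: 2012-12-14 (Friday)
Step 1 - find target date: add 65 days
  2012-12-14 + 65 days = 2013-02-17
Step 2 - day of week:
  65 mod 7 = 2
  Friday + 2 days -> Sunday
Result: Sunday (2013-02-17)

Sunday


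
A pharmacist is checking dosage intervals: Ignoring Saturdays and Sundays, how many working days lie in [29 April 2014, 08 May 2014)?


Start: 2014-04-29 (Tuesday)
End (exclusive): 2014-05-08 (Thursday)
Total calendar days: 9
Full weeks: 9 // 7 = 1 -> 5 weekdays
Remaining 2 days starting on Tuesday:
  Tue(w), Wed(w) -> 2 weekdays
Total business days: 5 + 2 = 7

7


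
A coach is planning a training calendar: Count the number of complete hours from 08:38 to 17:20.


Start: 08:38
End: 17:20
Hour difference: 17 - 8 = 9 hours
Minute difference: 20 - 38 = -18 minutes
Total minutes: 522
Complete hours: 522 / 60 = 8 (remainder 42)

8


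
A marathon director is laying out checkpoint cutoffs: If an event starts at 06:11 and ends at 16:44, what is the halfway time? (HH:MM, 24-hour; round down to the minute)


Start time: 06:11 = 371 minutes from midnight
End time: 16:44 = 1004 minutes from midnight
Sum: 371 + 1004 = 1375
Midpoint: 1375 / 2 = 687 minutes
Convert: 687 / 60 = 11 hours, 27 minutes
Result: 11:27

11:27


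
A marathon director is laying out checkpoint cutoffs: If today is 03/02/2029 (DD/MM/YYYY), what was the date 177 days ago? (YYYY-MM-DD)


Start: 2029-02-03
Subtracting 177 days
Days already passed in February: 3
After going back through February: 174 more days to subtract
January 2029: 31 days, 143 remaining
December 2028: 31 days, 112 remaining
November 2028: 30 days, 82 remaining
October 2028: 31 days, 51 remaining
Result: 2028-08-10

2028-08-10


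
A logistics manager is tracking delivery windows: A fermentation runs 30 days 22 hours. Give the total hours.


Days: 30
Extra hours: 22
Hours per day: 24
Days to hours: 30 x 24 = 720
Total: 720 + 22 = 742

742


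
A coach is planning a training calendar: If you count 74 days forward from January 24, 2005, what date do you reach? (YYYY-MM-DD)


Start: 2005-01-24
Adding 74 days
Days remaining in January: 7
After January: 67 days still to add
February 2005: 28 days, 39 remaining
March 2005: 31 days, 8 remaining
April 2005 has 30 days, need 8
Result: 2005-04-08

2005-04-08


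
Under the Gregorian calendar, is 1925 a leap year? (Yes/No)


Year: 1925
Divisible by 4? 1925 / 4 = 481.25 -> No
Not divisible by 4, so NOT a leap year

No


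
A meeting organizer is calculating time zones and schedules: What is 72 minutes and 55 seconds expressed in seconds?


Minutes: 72
Extra seconds: 55
Seconds per minute: 60
Minutes to seconds: 72 x 60 = 4320
Total: 4320 + 55 = 4375

4375


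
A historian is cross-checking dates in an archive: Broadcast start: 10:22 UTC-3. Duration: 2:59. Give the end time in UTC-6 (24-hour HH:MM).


Start: 10:22 in UTC-3
Step 1 - add duration:
  minutes: 22 + 59 = 81 (carry 1h)
  hours: 10 + 2 + 1 = 13
  end in UTC-3: 13:21
Step 2 - convert UTC-3 -> UTC-6:
  offset difference: -6 - (-3) = -3 hours
  13 + (-3) = 10 -> mod 24 = 10
Result: 10:21 in UTC-6

10:21


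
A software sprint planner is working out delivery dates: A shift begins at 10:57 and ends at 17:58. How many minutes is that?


Start time: 10:57 = 657 minutes from midnight
End time: 17:58 = 1078 minutes from midnight
Difference: 1078 - 657 = 421 minutes
That is 7 hours and 1 minutes

421


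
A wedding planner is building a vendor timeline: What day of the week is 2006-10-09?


Date: 2006-10-09
January 1, 2006 is a Sunday
Day of year: 282
Offset from Jan 1: 281 days
281 mod 7 = 1
Result: Monday

Monday


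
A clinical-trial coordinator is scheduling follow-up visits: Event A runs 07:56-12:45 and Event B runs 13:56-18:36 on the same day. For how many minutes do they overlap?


Interval A: [476, 765] minutes from midnight
Interval B: [836, 1116] minutes from midnight
Overlap start = max(476, 836) = 836
Overlap end = min(765, 1116) = 765
End <= start, so the intervals do not overlap: 0 minutes

0


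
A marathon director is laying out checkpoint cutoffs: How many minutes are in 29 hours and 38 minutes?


Hours: 29
Minutes: 38
Convert hours to minutes: 29 x 60 = 1740
Add remaining minutes: 1740 + 38 = 1778

1778


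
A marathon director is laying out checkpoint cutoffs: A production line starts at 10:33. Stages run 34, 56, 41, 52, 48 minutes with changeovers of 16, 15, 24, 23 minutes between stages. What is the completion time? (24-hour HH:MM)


Start: 10:33 = 633 min from midnight
  after task 1 (34 min): 11:07
  after break (16 min): 11:23
  after task 2 (56 min): 12:19
  after break (15 min): 12:34
  after task 3 (41 min): 13:15
  after break (24 min): 13:39
  after task 4 (52 min): 14:31
  after break (23 min): 14:54
  after task 5 (48 min): 15:42
Total elapsed: 309 minutes
End time: 15:42

15:42


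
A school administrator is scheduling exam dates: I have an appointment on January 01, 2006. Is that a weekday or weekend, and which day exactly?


Date: 2006-01-01
January 1, 2006 is a Sunday
Day of year: 1
Offset from Jan 1: 0 days
0 mod 7 = 0
Result: Sunday

Sunday


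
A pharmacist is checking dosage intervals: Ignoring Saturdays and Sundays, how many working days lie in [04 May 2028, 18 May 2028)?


Start: 2028-05-04 (Thursday)
End (exclusive): 2028-05-18 (Thursday)
Total calendar days: 14
Full weeks: 14 // 7 = 2 -> 10 weekdays
Remaining 0 days starting on Thursday:
Total business days: 10 + 0 = 10

10


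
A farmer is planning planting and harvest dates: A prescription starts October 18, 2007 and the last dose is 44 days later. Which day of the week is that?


Start: 2007-10-18 (Thursday)
Step 1 - find target date: add 44 days
  2007-10-18 + 44 days = 2007-12-01
Step 2 - day of week:
  44 mod 7 = 2
  Thursday + 2 days -> Saturday
Result: Saturday (2007-12-01)

Saturday


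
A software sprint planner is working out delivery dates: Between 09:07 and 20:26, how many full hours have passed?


Start: 09:07
End: 20:26
Hour difference: 20 - 9 = 11 hours
Minute difference: 26 - 7 = 19 minutes
Total minutes: 679
Complete hours: 679 / 60 = 11 (remainder 19)

11


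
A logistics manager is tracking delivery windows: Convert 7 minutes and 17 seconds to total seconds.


Minutes: 7
Extra seconds: 17
Seconds per minute: 60
Minutes to seconds: 7 x 60 = 420
Total: 420 + 17 = 437

437


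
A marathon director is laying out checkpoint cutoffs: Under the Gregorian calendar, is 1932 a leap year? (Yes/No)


Year: 1932
Divisible by 4? 1932 / 4 = 483.0 -> Yes
Divisible by 100? 1932 / 100 = 19.32 -> No
Divisible by 4 but not 100, so it IS a leap year

Yes


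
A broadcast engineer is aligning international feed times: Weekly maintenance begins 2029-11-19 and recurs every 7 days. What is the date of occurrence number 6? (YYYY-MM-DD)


First occurrence: 2029-11-19 (occurrence 1)
Each occurrence is 7 days after the previous.
Occurrence 6 is 5 weeks after the first.
5 weeks = 35 days
2029-11-19 + 35 days = 2029-12-24

2029-12-24


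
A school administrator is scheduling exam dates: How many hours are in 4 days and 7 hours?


Days: 4
Extra hours: 7
Hours per day: 24
Days to hours: 4 x 24 = 96
Total: 96 + 7 = 103

103


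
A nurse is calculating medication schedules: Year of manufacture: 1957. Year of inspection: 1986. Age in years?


Birth year: 1957
Current year: 1986
Age = current year - birth year
Age = 1986 - 1957 = 29

29


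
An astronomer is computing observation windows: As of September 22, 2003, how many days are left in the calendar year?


Start: September 22, 2003
End: December 31, 2003
Days left in September: 8
October: 31
November: 30
December: 31
Sum of remaining months: 92
Total: 8 + 92 = 100

100


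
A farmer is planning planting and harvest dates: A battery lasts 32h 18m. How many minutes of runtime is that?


Hours: 32
Extra minutes: 18
Minutes per hour: 60
Hours to minutes: 32 x 60 = 1920
Total: 1920 + 18 = 1938

1938


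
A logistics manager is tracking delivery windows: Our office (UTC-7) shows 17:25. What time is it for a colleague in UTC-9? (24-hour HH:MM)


Local time: 17:25 at UTC-7 (offset -7h)
Target zone: UTC-9 (offset -9h)
Difference: -9 - (-7) = -2 hours
Calculation: 17 + (-2) = 15
Result: 15:25

15:25


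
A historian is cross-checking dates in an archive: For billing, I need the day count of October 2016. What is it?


Month: October
Year: 2016
October is a 31-day month
Total: 31 days

31


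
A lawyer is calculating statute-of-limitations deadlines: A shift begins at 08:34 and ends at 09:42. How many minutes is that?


Start time: 08:34 = 514 minutes from midnight
End time: 09:42 = 582 minutes from midnight
Difference: 582 - 514 = 68 minutes
That is 1 hours and 8 minutes

68


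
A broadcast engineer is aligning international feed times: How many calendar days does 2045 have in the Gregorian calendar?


Year: 2045
Check leap year rules:
Divisible by 4? No
2045 is not a leap year
Days: 365

365


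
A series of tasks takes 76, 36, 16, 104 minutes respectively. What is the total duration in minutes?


Durations: 76, 36, 16, 104
Running sum: 76
+ 36 = 112
+ 16 = 128
+ 104 = 232
Total duration: 232 minutes
That is 3 hours and 52 minutes

232


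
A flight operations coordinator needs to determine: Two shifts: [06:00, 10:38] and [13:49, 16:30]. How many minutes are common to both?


Interval A: [360, 638] minutes from midnight
Interval B: [829, 990] minutes from midnight
Overlap start = max(360, 829) = 829
Overlap end = min(638, 990) = 638
End <= start, so the intervals do not overlap: 0 minutes

0


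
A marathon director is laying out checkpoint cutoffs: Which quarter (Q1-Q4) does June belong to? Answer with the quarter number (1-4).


Month: June (month 6)
Q1: January-March (months 1-3)
Q2: April-June (months 4-6)
Q3: July-September (months 7-9)
Q4: October-December (months 10-12)
Month 6 falls in Q2

2


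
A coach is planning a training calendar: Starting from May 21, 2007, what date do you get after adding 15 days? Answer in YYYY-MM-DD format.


Start: 2007-05-21
Adding 15 days
Days remaining in May: 10
After May: 5 days still to add
June 2007 has 30 days, need 5
Result: 2007-06-05

2007-06-05


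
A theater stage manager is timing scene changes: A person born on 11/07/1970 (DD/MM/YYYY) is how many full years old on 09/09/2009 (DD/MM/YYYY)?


Birth: 1970-07-11
Reference: 2009-09-09
Year difference: 2009 - 1970 = 39
Has birthday (07-11) occurred by 09-09? Yes
Age in full years: 39

39


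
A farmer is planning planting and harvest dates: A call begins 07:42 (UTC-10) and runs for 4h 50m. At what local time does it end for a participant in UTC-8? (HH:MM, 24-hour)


Start: 07:42 in UTC-10
Step 1 - add duration:
  minutes: 42 + 50 = 92 (carry 1h)
  hours: 7 + 4 + 1 = 12
  end in UTC-10: 12:32
Step 2 - convert UTC-10 -> UTC-8:
  offset difference: -8 - (-10) = 2 hours
  12 + (2) = 14 -> mod 24 = 14
Result: 14:32 in UTC-8

14:32


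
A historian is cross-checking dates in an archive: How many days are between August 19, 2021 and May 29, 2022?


Start date: 2021-08-19
End date: 2022-05-29
Aug 2021: +13 days
Sep 2021: +30 days
Oct 2021: +31 days
... (7 more months)
Total: 283 days

283


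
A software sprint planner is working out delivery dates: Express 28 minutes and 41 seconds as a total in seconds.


Minutes: 28
Seconds: 41
Convert minutes to seconds: 28 x 60 = 1680
Add remaining seconds: 1680 + 41 = 1721

1721


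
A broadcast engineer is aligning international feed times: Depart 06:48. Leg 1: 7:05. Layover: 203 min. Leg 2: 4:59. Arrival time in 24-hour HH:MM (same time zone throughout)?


Depart: 06:48
Leg 1: +425 min -> 13:53
Layover: +203 min -> 17:16
Leg 2: +299 min -> 22:15
Total travel: 927 minutes = 15h 27m
Arrival: 22:15

22:15


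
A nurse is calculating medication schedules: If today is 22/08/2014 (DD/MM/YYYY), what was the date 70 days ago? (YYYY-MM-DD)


Start: 2014-08-22
Subtracting 70 days
Days already passed in August: 22
After going back through August: 48 more days to subtract
July 2014: 31 days, 17 remaining
June 2014 has 30 days, need 17
Result: 2014-06-13

2014-06-13


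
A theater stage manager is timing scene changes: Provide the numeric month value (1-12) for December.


Calendar month order:
11. November
12. December <--
December is month number 12

12


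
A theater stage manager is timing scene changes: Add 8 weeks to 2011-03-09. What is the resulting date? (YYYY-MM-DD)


Start: 2011-03-09
Weeks to add: 8
Convert to days: 8 x 7 = 56 days
Add 56 days to 2011-03-09
Result: 2011-05-04

2011-05-04


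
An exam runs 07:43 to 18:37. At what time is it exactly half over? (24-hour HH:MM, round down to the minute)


Start time: 07:43 = 463 minutes from midnight
End time: 18:37 = 1117 minutes from midnight
Sum: 463 + 1117 = 1580
Midpoint: 1580 / 2 = 790 minutes
Convert: 790 / 60 = 13 hours, 10 minutes
Result: 13:10

13:10


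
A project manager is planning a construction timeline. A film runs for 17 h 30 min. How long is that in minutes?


Hours: 17
Minutes: 30
Convert hours to minutes: 17 x 60 = 1020
Add remaining minutes: 1020 + 30 = 1050

1050


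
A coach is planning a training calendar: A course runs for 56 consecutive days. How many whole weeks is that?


Total days: 56
Days per week: 7
Division: 56 / 7 = 8 remainder 0
Complete weeks: 8
Remaining days: 0

8


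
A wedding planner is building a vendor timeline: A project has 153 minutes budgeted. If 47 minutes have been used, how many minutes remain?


Total budget: 153 minutes
Time used: 47 minutes
Remaining: 153 - 47 = 106 minutes
Percent used: 30.7%
Percent remaining: 69.3%

106


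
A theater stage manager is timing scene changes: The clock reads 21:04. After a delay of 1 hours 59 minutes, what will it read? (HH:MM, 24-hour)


Start time: 21:04
Adding: 1 hours 59 minutes
Minutes: 4 + 59 = 63
Minute overflow: 63 >= 60, so carry 1 hour, minutes = 3
Hours: 21 + 1 + 1 = 23
Result: 23:03

23:03


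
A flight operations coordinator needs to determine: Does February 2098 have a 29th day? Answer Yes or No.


Year: 2098
Divisible by 4? 2098 / 4 = 524.5 -> No
Not divisible by 4, so NOT a leap year

No


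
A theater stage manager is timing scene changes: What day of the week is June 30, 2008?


Date: 2008-06-30
January 1, 2008 is a Tuesday
Day of year: 182
Offset from Jan 1: 181 days
181 mod 7 = 6
Result: Monday

Monday


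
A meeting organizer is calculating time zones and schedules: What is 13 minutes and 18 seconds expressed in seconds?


Minutes: 13
Extra seconds: 18
Seconds per minute: 60
Minutes to seconds: 13 x 60 = 780
Total: 780 + 18 = 798

798


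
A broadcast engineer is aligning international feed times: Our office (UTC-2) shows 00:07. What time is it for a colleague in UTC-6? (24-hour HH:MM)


Local time: 00:07 at UTC-2 (offset -2h)
Target zone: UTC-6 (offset -6h)
Difference: -6 - (-2) = -4 hours
Calculation: 0 + (-4) = -4
Wraparound: (-4) mod 24 = 20
Result: 20:07

20:07


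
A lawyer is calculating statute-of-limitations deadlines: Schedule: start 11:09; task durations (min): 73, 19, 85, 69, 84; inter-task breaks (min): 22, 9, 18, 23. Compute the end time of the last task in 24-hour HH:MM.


Start: 11:09 = 669 min from midnight
  after task 1 (73 min): 12:22
  after break (22 min): 12:44
  after task 2 (19 min): 13:03
  after break (9 min): 13:12
  after task 3 (85 min): 14:37
  after break (18 min): 14:55
  after task 4 (69 min): 16:04
  after break (23 min): 16:27
  after task 5 (84 min): 17:51
Total elapsed: 402 minutes
End time: 17:51

17:51


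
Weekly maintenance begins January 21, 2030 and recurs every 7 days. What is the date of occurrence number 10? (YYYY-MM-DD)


First occurrence: 2030-01-21 (occurrence 1)
Each occurrence is 7 days after the previous.
Occurrence 10 is 9 weeks after the first.
9 weeks = 63 days
2030-01-21 + 63 days = 2030-03-25

2030-03-25


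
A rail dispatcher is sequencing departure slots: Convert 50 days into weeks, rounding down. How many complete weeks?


Total days: 50
Days per week: 7
Division: 50 / 7 = 7 remainder 1
Complete weeks: 7
Remaining days: 1

7
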